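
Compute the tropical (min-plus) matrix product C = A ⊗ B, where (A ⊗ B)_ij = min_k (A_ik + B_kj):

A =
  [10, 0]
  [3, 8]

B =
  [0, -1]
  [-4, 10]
A ⊗ B =
  [-4, 9]
  [3, 2]

Apply the min-plus product entry-by-entry:
  C[0][0] = min over k of (A[0][0] + B[0][0] = 10 + 0 = 10, A[0][1] + B[1][0] = 0 + -4 = -4) = -4 (attained at k = 1)
  C[0][1] = min over k of (A[0][0] + B[0][1] = 10 + -1 = 9, A[0][1] + B[1][1] = 0 + 10 = 10) = 9 (attained at k = 0)
  C[1][0] = min over k of (A[1][0] + B[0][0] = 3 + 0 = 3, A[1][1] + B[1][0] = 8 + -4 = 4) = 3 (attained at k = 0)
  C[1][1] = min over k of (A[1][0] + B[0][1] = 3 + -1 = 2, A[1][1] + B[1][1] = 8 + 10 = 18) = 2 (attained at k = 0)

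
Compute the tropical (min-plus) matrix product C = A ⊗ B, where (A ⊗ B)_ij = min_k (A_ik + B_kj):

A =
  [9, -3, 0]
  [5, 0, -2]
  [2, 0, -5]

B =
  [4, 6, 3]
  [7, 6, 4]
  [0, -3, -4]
A ⊗ B =
  [0, -3, -4]
  [-2, -5, -6]
  [-5, -8, -9]

Apply the min-plus product entry-by-entry:
  C[0][0] = min over k of (A[0][0] + B[0][0] = 9 + 4 = 13, A[0][1] + B[1][0] = -3 + 7 = 4, A[0][2] + B[2][0] = 0 + 0 = 0) = 0 (attained at k = 2)
  C[0][1] = min over k of (A[0][0] + B[0][1] = 9 + 6 = 15, A[0][1] + B[1][1] = -3 + 6 = 3, A[0][2] + B[2][1] = 0 + -3 = -3) = -3 (attained at k = 2)
  C[0][2] = min over k of (A[0][0] + B[0][2] = 9 + 3 = 12, A[0][1] + B[1][2] = -3 + 4 = 1, A[0][2] + B[2][2] = 0 + -4 = -4) = -4 (attained at k = 2)
  C[1][0] = min over k of (A[1][0] + B[0][0] = 5 + 4 = 9, A[1][1] + B[1][0] = 0 + 7 = 7, A[1][2] + B[2][0] = -2 + 0 = -2) = -2 (attained at k = 2)
  C[1][1] = min over k of (A[1][0] + B[0][1] = 5 + 6 = 11, A[1][1] + B[1][1] = 0 + 6 = 6, A[1][2] + B[2][1] = -2 + -3 = -5) = -5 (attained at k = 2)
  C[1][2] = min over k of (A[1][0] + B[0][2] = 5 + 3 = 8, A[1][1] + B[1][2] = 0 + 4 = 4, A[1][2] + B[2][2] = -2 + -4 = -6) = -6 (attained at k = 2)
  C[2][0] = min over k of (A[2][0] + B[0][0] = 2 + 4 = 6, A[2][1] + B[1][0] = 0 + 7 = 7, A[2][2] + B[2][0] = -5 + 0 = -5) = -5 (attained at k = 2)
  C[2][1] = min over k of (A[2][0] + B[0][1] = 2 + 6 = 8, A[2][1] + B[1][1] = 0 + 6 = 6, A[2][2] + B[2][1] = -5 + -3 = -8) = -8 (attained at k = 2)
  C[2][2] = min over k of (A[2][0] + B[0][2] = 2 + 3 = 5, A[2][1] + B[1][2] = 0 + 4 = 4, A[2][2] + B[2][2] = -5 + -4 = -9) = -9 (attained at k = 2)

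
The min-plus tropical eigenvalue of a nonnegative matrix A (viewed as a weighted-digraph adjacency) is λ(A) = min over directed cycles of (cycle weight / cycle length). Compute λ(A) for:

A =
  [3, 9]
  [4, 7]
λ(A) = 3

Enumerate directed cycles and compute their means (weight / length). Sample:
  cycle 0 → 0: weight = 3, length = 1, mean = 3/1 ≈ 3.000
  cycle 1 → 1: weight = 7, length = 1, mean = 7/1 ≈ 7.000
  cycle 0 → 1 → 0: weight = 13, length = 2, mean = 13/2 ≈ 6.500
  cycle 1 → 0 → 1: weight = 13, length = 2, mean = 13/2 ≈ 6.500
Minimum mean = 3.000, attained e.g. along the cycle 0 → 0 with weight 3 and length 1. So λ(A) = 3/1 = 3.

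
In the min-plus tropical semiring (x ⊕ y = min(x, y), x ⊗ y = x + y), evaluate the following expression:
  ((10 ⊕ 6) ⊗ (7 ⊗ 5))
((10 ⊕ 6) ⊗ (7 ⊗ 5)) = 18

Expand innermost to outermost. Recall ⊕ takes the minimum of its arguments and ⊗ takes their sum. Working out the expression ((10 ⊕ 6) ⊗ (7 ⊗ 5)) gives 18.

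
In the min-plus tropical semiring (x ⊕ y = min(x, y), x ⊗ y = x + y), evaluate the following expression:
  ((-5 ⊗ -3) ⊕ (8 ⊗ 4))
((-5 ⊗ -3) ⊕ (8 ⊗ 4)) = -8

Expand innermost to outermost. Recall ⊕ takes the minimum of its arguments and ⊗ takes their sum. Working out the expression ((-5 ⊗ -3) ⊕ (8 ⊗ 4)) gives -8.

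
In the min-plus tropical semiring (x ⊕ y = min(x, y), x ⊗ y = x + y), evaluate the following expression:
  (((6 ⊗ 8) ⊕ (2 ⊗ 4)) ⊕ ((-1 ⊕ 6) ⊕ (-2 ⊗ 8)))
(((6 ⊗ 8) ⊕ (2 ⊗ 4)) ⊕ ((-1 ⊕ 6) ⊕ (-2 ⊗ 8))) = -1

Expand innermost to outermost. Recall ⊕ takes the minimum of its arguments and ⊗ takes their sum. Working out the expression (((6 ⊗ 8) ⊕ (2 ⊗ 4)) ⊕ ((-1 ⊕ 6) ⊕ (-2 ⊗ 8))) gives -1.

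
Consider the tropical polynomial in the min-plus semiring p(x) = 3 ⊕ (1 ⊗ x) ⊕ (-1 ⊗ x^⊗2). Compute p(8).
p(8) = 3

A tropical monomial a ⊗ x^⊗i evaluates to a + i · x. Evaluating each term at x = 8:
  Term 0 contributes 3 + 0 · 8 = 3
  Term 1 contributes 1 + 1 · 8 = 9
  Term 2 contributes -1 + 2 · 8 = 15
p(8) = ⊕ of these = min[3, 9, 15] = 3.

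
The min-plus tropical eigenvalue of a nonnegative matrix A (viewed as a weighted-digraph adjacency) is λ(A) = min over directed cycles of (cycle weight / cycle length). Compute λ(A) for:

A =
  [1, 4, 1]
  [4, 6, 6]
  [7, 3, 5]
λ(A) = 1

Enumerate directed cycles and compute their means (weight / length). Sample:
  cycle 0 → 0: weight = 1, length = 1, mean = 1/1 ≈ 1.000
  cycle 1 → 1: weight = 6, length = 1, mean = 6/1 ≈ 6.000
  cycle 2 → 2: weight = 5, length = 1, mean = 5/1 ≈ 5.000
  cycle 0 → 1 → 0: weight = 8, length = 2, mean = 8/2 ≈ 4.000
  cycle 0 → 2 → 0: weight = 8, length = 2, mean = 8/2 ≈ 4.000
  cycle 1 → 0 → 1: weight = 8, length = 2, mean = 8/2 ≈ 4.000
Minimum mean = 1.000, attained e.g. along the cycle 0 → 0 with weight 1 and length 1. So λ(A) = 1/1 = 1.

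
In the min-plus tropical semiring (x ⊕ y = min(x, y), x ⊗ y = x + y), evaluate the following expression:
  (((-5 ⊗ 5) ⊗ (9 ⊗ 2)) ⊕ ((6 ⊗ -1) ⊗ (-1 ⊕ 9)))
(((-5 ⊗ 5) ⊗ (9 ⊗ 2)) ⊕ ((6 ⊗ -1) ⊗ (-1 ⊕ 9))) = 4

Expand innermost to outermost. Recall ⊕ takes the minimum of its arguments and ⊗ takes their sum. Working out the expression (((-5 ⊗ 5) ⊗ (9 ⊗ 2)) ⊕ ((6 ⊗ -1) ⊗ (-1 ⊕ 9))) gives 4.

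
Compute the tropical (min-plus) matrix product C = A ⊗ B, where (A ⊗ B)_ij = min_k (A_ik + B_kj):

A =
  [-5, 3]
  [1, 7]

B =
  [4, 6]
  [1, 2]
A ⊗ B =
  [-1, 1]
  [5, 7]

Apply the min-plus product entry-by-entry:
  C[0][0] = min over k of (A[0][0] + B[0][0] = -5 + 4 = -1, A[0][1] + B[1][0] = 3 + 1 = 4) = -1 (attained at k = 0)
  C[0][1] = min over k of (A[0][0] + B[0][1] = -5 + 6 = 1, A[0][1] + B[1][1] = 3 + 2 = 5) = 1 (attained at k = 0)
  C[1][0] = min over k of (A[1][0] + B[0][0] = 1 + 4 = 5, A[1][1] + B[1][0] = 7 + 1 = 8) = 5 (attained at k = 0)
  C[1][1] = min over k of (A[1][0] + B[0][1] = 1 + 6 = 7, A[1][1] + B[1][1] = 7 + 2 = 9) = 7 (attained at k = 0)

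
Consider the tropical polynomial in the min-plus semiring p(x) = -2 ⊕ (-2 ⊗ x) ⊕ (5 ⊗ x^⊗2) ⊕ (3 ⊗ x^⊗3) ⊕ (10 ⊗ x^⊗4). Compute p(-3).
p(-3) = -6

A tropical monomial a ⊗ x^⊗i evaluates to a + i · x. Evaluating each term at x = -3:
  Term 0 contributes -2 + 0 · -3 = -2
  Term 1 contributes -2 + 1 · -3 = -5
  Term 2 contributes 5 + 2 · -3 = -1
  Term 3 contributes 3 + 3 · -3 = -6
  Term 4 contributes 10 + 4 · -3 = -2
p(-3) = ⊕ of these = min[-2, -5, -1, -6, -2] = -6.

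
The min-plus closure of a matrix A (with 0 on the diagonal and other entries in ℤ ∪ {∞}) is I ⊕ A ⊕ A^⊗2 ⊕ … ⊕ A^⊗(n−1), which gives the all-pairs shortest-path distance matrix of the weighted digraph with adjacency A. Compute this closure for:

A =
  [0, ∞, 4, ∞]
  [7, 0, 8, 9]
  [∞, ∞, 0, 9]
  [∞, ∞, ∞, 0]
Closure =
  [0, ∞, 4, 13]
  [7, 0, 8, 9]
  [∞, ∞, 0, 9]
  [∞, ∞, ∞, 0]

This is the Floyd-Warshall all-pairs shortest-path computation. For each intermediate vertex k = 0, 1, …, 3, update dist[i][j] ← min(dist[i][j], dist[i][k] + dist[k][j]). The final matrix gives, for each (i, j), the minimum total weight of any directed path from i to j (possibly empty when i = j).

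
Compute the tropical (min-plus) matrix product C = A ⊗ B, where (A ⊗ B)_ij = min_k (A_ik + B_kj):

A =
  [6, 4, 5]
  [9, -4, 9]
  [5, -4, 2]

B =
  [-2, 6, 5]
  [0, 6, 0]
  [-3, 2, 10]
A ⊗ B =
  [2, 7, 4]
  [-4, 2, -4]
  [-4, 2, -4]

Apply the min-plus product entry-by-entry:
  C[0][0] = min over k of (A[0][0] + B[0][0] = 6 + -2 = 4, A[0][1] + B[1][0] = 4 + 0 = 4, A[0][2] + B[2][0] = 5 + -3 = 2) = 2 (attained at k = 2)
  C[0][1] = min over k of (A[0][0] + B[0][1] = 6 + 6 = 12, A[0][1] + B[1][1] = 4 + 6 = 10, A[0][2] + B[2][1] = 5 + 2 = 7) = 7 (attained at k = 2)
  C[0][2] = min over k of (A[0][0] + B[0][2] = 6 + 5 = 11, A[0][1] + B[1][2] = 4 + 0 = 4, A[0][2] + B[2][2] = 5 + 10 = 15) = 4 (attained at k = 1)
  C[1][0] = min over k of (A[1][0] + B[0][0] = 9 + -2 = 7, A[1][1] + B[1][0] = -4 + 0 = -4, A[1][2] + B[2][0] = 9 + -3 = 6) = -4 (attained at k = 1)
  C[1][1] = min over k of (A[1][0] + B[0][1] = 9 + 6 = 15, A[1][1] + B[1][1] = -4 + 6 = 2, A[1][2] + B[2][1] = 9 + 2 = 11) = 2 (attained at k = 1)
  C[1][2] = min over k of (A[1][0] + B[0][2] = 9 + 5 = 14, A[1][1] + B[1][2] = -4 + 0 = -4, A[1][2] + B[2][2] = 9 + 10 = 19) = -4 (attained at k = 1)
  C[2][0] = min over k of (A[2][0] + B[0][0] = 5 + -2 = 3, A[2][1] + B[1][0] = -4 + 0 = -4, A[2][2] + B[2][0] = 2 + -3 = -1) = -4 (attained at k = 1)
  C[2][1] = min over k of (A[2][0] + B[0][1] = 5 + 6 = 11, A[2][1] + B[1][1] = -4 + 6 = 2, A[2][2] + B[2][1] = 2 + 2 = 4) = 2 (attained at k = 1)
  C[2][2] = min over k of (A[2][0] + B[0][2] = 5 + 5 = 10, A[2][1] + B[1][2] = -4 + 0 = -4, A[2][2] + B[2][2] = 2 + 10 = 12) = -4 (attained at k = 1)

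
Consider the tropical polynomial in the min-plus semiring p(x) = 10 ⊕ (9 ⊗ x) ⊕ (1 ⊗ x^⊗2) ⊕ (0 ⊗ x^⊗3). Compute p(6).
p(6) = 10

A tropical monomial a ⊗ x^⊗i evaluates to a + i · x. Evaluating each term at x = 6:
  Term 0 contributes 10 + 0 · 6 = 10
  Term 1 contributes 9 + 1 · 6 = 15
  Term 2 contributes 1 + 2 · 6 = 13
  Term 3 contributes 0 + 3 · 6 = 18
p(6) = ⊕ of these = min[10, 15, 13, 18] = 10.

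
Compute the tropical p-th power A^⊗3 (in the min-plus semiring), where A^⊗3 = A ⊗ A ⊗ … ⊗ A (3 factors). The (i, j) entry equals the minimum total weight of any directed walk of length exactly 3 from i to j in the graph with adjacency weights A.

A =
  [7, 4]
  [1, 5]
A^⊗3 =
  [10, 9]
  [6, 10]

Each entry (A^⊗3)_ij equals the minimum over all length-3 walks i = v_0 → v_1 → … → v_3 = j of Σ_t A[v_t][v_{t+1}]. For example, for (i, j) = (0, 1) we minimise over 4 possible intermediate vertex sequences; the minimum is 9, attained along the walk 0 → 1 → 0 → 1.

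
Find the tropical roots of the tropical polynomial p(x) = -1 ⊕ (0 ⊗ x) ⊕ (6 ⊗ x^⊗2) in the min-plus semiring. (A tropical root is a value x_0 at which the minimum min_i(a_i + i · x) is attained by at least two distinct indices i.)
Roots: {-6, -1}

Each tropical root is a break point of the lower envelope of the lines y = a_i + i · x (there are 3 lines, with slopes 0, 1, ..., 2). Only the lines that attain the minimum somewhere contribute to roots; other lines are dominated. Here the surviving (envelope) indices are i = 2, i = 1, i = 0.
Intersections between consecutive envelope lines give the roots: for adjacent envelope indices i < j the intersection is x = (a_i − a_j) / (j − i). Reading off the sorted break points: {-6, -1}.
Verification: at each break x_0, at least two indices attain the minimum of min_i(a_i + i · x_0).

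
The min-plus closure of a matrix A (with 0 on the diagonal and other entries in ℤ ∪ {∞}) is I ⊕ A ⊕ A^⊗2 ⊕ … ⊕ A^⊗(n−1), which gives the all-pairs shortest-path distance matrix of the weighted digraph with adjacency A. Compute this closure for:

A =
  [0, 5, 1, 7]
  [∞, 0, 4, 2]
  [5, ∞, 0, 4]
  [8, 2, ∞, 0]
Closure =
  [0, 5, 1, 5]
  [9, 0, 4, 2]
  [5, 6, 0, 4]
  [8, 2, 6, 0]

This is the Floyd-Warshall all-pairs shortest-path computation. For each intermediate vertex k = 0, 1, …, 3, update dist[i][j] ← min(dist[i][j], dist[i][k] + dist[k][j]). The final matrix gives, for each (i, j), the minimum total weight of any directed path from i to j (possibly empty when i = j).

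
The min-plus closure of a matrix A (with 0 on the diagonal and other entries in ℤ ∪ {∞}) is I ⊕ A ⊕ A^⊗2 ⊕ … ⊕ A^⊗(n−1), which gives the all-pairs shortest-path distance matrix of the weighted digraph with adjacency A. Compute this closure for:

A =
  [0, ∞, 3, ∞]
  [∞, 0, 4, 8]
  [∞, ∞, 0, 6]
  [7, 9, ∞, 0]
Closure =
  [0, 18, 3, 9]
  [15, 0, 4, 8]
  [13, 15, 0, 6]
  [7, 9, 10, 0]

This is the Floyd-Warshall all-pairs shortest-path computation. For each intermediate vertex k = 0, 1, …, 3, update dist[i][j] ← min(dist[i][j], dist[i][k] + dist[k][j]). The final matrix gives, for each (i, j), the minimum total weight of any directed path from i to j (possibly empty when i = j).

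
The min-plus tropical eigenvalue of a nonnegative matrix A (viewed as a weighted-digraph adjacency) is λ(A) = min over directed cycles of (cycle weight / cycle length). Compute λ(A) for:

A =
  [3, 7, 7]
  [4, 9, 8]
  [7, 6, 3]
λ(A) = 3

Enumerate directed cycles and compute their means (weight / length). Sample:
  cycle 0 → 0: weight = 3, length = 1, mean = 3/1 ≈ 3.000
  cycle 1 → 1: weight = 9, length = 1, mean = 9/1 ≈ 9.000
  cycle 2 → 2: weight = 3, length = 1, mean = 3/1 ≈ 3.000
  cycle 0 → 1 → 0: weight = 11, length = 2, mean = 11/2 ≈ 5.500
  cycle 0 → 2 → 0: weight = 14, length = 2, mean = 14/2 ≈ 7.000
  cycle 1 → 0 → 1: weight = 11, length = 2, mean = 11/2 ≈ 5.500
Minimum mean = 3.000, attained e.g. along the cycle 0 → 0 with weight 3 and length 1. So λ(A) = 3/1 = 3.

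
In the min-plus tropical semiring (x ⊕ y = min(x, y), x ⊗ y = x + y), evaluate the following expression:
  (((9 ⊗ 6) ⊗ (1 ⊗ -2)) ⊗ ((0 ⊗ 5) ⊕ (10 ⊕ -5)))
(((9 ⊗ 6) ⊗ (1 ⊗ -2)) ⊗ ((0 ⊗ 5) ⊕ (10 ⊕ -5))) = 9

Expand innermost to outermost. Recall ⊕ takes the minimum of its arguments and ⊗ takes their sum. Working out the expression (((9 ⊗ 6) ⊗ (1 ⊗ -2)) ⊗ ((0 ⊗ 5) ⊕ (10 ⊕ -5))) gives 9.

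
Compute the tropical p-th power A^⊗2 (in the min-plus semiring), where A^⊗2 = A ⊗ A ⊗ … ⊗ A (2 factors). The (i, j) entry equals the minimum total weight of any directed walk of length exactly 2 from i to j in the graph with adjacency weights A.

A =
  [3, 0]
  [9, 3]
A^⊗2 =
  [6, 3]
  [12, 6]

Each entry (A^⊗2)_ij equals the minimum over all length-2 walks i = v_0 → v_1 → … → v_2 = j of Σ_t A[v_t][v_{t+1}]. For example, for (i, j) = (0, 1) we minimise over 2 possible intermediate vertex sequences; the minimum is 3, attained along the walk 0 → 0 → 1.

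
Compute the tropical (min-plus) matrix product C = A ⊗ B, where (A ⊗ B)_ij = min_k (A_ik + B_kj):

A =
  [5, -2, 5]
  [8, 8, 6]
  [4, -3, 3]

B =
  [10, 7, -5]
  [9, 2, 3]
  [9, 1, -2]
A ⊗ B =
  [7, 0, 0]
  [15, 7, 3]
  [6, -1, -1]

Apply the min-plus product entry-by-entry:
  C[0][0] = min over k of (A[0][0] + B[0][0] = 5 + 10 = 15, A[0][1] + B[1][0] = -2 + 9 = 7, A[0][2] + B[2][0] = 5 + 9 = 14) = 7 (attained at k = 1)
  C[0][1] = min over k of (A[0][0] + B[0][1] = 5 + 7 = 12, A[0][1] + B[1][1] = -2 + 2 = 0, A[0][2] + B[2][1] = 5 + 1 = 6) = 0 (attained at k = 1)
  C[0][2] = min over k of (A[0][0] + B[0][2] = 5 + -5 = 0, A[0][1] + B[1][2] = -2 + 3 = 1, A[0][2] + B[2][2] = 5 + -2 = 3) = 0 (attained at k = 0)
  C[1][0] = min over k of (A[1][0] + B[0][0] = 8 + 10 = 18, A[1][1] + B[1][0] = 8 + 9 = 17, A[1][2] + B[2][0] = 6 + 9 = 15) = 15 (attained at k = 2)
  C[1][1] = min over k of (A[1][0] + B[0][1] = 8 + 7 = 15, A[1][1] + B[1][1] = 8 + 2 = 10, A[1][2] + B[2][1] = 6 + 1 = 7) = 7 (attained at k = 2)
  C[1][2] = min over k of (A[1][0] + B[0][2] = 8 + -5 = 3, A[1][1] + B[1][2] = 8 + 3 = 11, A[1][2] + B[2][2] = 6 + -2 = 4) = 3 (attained at k = 0)
  C[2][0] = min over k of (A[2][0] + B[0][0] = 4 + 10 = 14, A[2][1] + B[1][0] = -3 + 9 = 6, A[2][2] + B[2][0] = 3 + 9 = 12) = 6 (attained at k = 1)
  C[2][1] = min over k of (A[2][0] + B[0][1] = 4 + 7 = 11, A[2][1] + B[1][1] = -3 + 2 = -1, A[2][2] + B[2][1] = 3 + 1 = 4) = -1 (attained at k = 1)
  C[2][2] = min over k of (A[2][0] + B[0][2] = 4 + -5 = -1, A[2][1] + B[1][2] = -3 + 3 = 0, A[2][2] + B[2][2] = 3 + -2 = 1) = -1 (attained at k = 0)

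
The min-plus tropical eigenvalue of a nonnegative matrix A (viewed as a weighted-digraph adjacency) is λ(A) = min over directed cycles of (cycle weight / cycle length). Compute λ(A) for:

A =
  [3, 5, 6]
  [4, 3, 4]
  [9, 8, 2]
λ(A) = 2

Enumerate directed cycles and compute their means (weight / length). Sample:
  cycle 0 → 0: weight = 3, length = 1, mean = 3/1 ≈ 3.000
  cycle 1 → 1: weight = 3, length = 1, mean = 3/1 ≈ 3.000
  cycle 2 → 2: weight = 2, length = 1, mean = 2/1 ≈ 2.000
  cycle 0 → 1 → 0: weight = 9, length = 2, mean = 9/2 ≈ 4.500
  cycle 0 → 2 → 0: weight = 15, length = 2, mean = 15/2 ≈ 7.500
  cycle 1 → 0 → 1: weight = 9, length = 2, mean = 9/2 ≈ 4.500
Minimum mean = 2.000, attained e.g. along the cycle 2 → 2 with weight 2 and length 1. So λ(A) = 2/1 = 2.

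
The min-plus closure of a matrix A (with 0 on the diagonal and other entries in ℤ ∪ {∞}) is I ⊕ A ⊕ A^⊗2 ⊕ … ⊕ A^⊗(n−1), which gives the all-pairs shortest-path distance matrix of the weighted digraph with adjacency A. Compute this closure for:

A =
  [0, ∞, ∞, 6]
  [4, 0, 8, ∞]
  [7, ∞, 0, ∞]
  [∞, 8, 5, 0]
Closure =
  [0, 14, 11, 6]
  [4, 0, 8, 10]
  [7, 21, 0, 13]
  [12, 8, 5, 0]

This is the Floyd-Warshall all-pairs shortest-path computation. For each intermediate vertex k = 0, 1, …, 3, update dist[i][j] ← min(dist[i][j], dist[i][k] + dist[k][j]). The final matrix gives, for each (i, j), the minimum total weight of any directed path from i to j (possibly empty when i = j).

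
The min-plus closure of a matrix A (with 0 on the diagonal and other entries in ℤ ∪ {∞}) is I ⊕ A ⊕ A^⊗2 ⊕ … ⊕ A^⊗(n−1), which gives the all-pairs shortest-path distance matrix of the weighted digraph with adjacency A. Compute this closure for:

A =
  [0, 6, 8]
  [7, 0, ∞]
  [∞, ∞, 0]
Closure =
  [0, 6, 8]
  [7, 0, 15]
  [∞, ∞, 0]

This is the Floyd-Warshall all-pairs shortest-path computation. For each intermediate vertex k = 0, 1, …, 2, update dist[i][j] ← min(dist[i][j], dist[i][k] + dist[k][j]). The final matrix gives, for each (i, j), the minimum total weight of any directed path from i to j (possibly empty when i = j).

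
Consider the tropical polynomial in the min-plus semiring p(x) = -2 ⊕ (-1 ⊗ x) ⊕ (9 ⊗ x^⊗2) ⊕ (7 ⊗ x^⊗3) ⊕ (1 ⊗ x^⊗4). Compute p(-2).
p(-2) = -7

A tropical monomial a ⊗ x^⊗i evaluates to a + i · x. Evaluating each term at x = -2:
  Term 0 contributes -2 + 0 · -2 = -2
  Term 1 contributes -1 + 1 · -2 = -3
  Term 2 contributes 9 + 2 · -2 = 5
  Term 3 contributes 7 + 3 · -2 = 1
  Term 4 contributes 1 + 4 · -2 = -7
p(-2) = ⊕ of these = min[-2, -3, 5, 1, -7] = -7.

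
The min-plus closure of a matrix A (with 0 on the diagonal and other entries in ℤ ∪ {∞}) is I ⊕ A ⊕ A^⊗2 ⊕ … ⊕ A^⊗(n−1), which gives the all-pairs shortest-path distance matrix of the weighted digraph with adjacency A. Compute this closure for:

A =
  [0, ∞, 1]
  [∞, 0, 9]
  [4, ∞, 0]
Closure =
  [0, ∞, 1]
  [13, 0, 9]
  [4, ∞, 0]

This is the Floyd-Warshall all-pairs shortest-path computation. For each intermediate vertex k = 0, 1, …, 2, update dist[i][j] ← min(dist[i][j], dist[i][k] + dist[k][j]). The final matrix gives, for each (i, j), the minimum total weight of any directed path from i to j (possibly empty when i = j).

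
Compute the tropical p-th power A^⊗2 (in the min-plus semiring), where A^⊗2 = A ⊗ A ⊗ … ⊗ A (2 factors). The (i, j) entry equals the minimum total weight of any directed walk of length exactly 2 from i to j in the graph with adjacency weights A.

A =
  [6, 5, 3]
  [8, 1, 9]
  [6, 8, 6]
A^⊗2 =
  [9, 6, 9]
  [9, 2, 10]
  [12, 9, 9]

Each entry (A^⊗2)_ij equals the minimum over all length-2 walks i = v_0 → v_1 → … → v_2 = j of Σ_t A[v_t][v_{t+1}]. For example, for (i, j) = (0, 2) we minimise over 3 possible intermediate vertex sequences; the minimum is 9, attained along the walk 0 → 0 → 2.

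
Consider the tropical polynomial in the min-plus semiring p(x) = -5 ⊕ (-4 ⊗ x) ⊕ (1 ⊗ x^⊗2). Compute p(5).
p(5) = -5

A tropical monomial a ⊗ x^⊗i evaluates to a + i · x. Evaluating each term at x = 5:
  Term 0 contributes -5 + 0 · 5 = -5
  Term 1 contributes -4 + 1 · 5 = 1
  Term 2 contributes 1 + 2 · 5 = 11
p(5) = ⊕ of these = min[-5, 1, 11] = -5.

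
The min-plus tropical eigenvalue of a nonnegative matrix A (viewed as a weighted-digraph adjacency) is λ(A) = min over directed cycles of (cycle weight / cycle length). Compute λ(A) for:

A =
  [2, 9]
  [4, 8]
λ(A) = 2

Enumerate directed cycles and compute their means (weight / length). Sample:
  cycle 0 → 0: weight = 2, length = 1, mean = 2/1 ≈ 2.000
  cycle 1 → 1: weight = 8, length = 1, mean = 8/1 ≈ 8.000
  cycle 0 → 1 → 0: weight = 13, length = 2, mean = 13/2 ≈ 6.500
  cycle 1 → 0 → 1: weight = 13, length = 2, mean = 13/2 ≈ 6.500
Minimum mean = 2.000, attained e.g. along the cycle 0 → 0 with weight 2 and length 1. So λ(A) = 2/1 = 2.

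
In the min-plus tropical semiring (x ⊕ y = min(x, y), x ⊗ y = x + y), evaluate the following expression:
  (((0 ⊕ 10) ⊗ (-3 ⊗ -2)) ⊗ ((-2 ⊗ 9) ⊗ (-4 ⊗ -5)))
(((0 ⊕ 10) ⊗ (-3 ⊗ -2)) ⊗ ((-2 ⊗ 9) ⊗ (-4 ⊗ -5))) = -7

Expand innermost to outermost. Recall ⊕ takes the minimum of its arguments and ⊗ takes their sum. Working out the expression (((0 ⊕ 10) ⊗ (-3 ⊗ -2)) ⊗ ((-2 ⊗ 9) ⊗ (-4 ⊗ -5))) gives -7.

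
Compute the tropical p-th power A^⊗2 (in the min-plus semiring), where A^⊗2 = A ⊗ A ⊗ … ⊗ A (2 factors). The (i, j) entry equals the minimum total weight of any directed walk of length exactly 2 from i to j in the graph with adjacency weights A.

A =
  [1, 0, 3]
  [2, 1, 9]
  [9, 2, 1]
A^⊗2 =
  [2, 1, 4]
  [3, 2, 5]
  [4, 3, 2]

Each entry (A^⊗2)_ij equals the minimum over all length-2 walks i = v_0 → v_1 → … → v_2 = j of Σ_t A[v_t][v_{t+1}]. For example, for (i, j) = (0, 2) we minimise over 3 possible intermediate vertex sequences; the minimum is 4, attained along the walk 0 → 0 → 2.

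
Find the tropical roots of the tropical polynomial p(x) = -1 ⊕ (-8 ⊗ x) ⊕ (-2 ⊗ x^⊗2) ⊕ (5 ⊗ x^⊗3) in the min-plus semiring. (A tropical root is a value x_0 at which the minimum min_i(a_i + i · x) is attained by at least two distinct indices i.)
Roots: {-7, -6, 7}

Each tropical root is a break point of the lower envelope of the lines y = a_i + i · x (there are 4 lines, with slopes 0, 1, ..., 3). Only the lines that attain the minimum somewhere contribute to roots; other lines are dominated. Here the surviving (envelope) indices are i = 3, i = 2, i = 1, i = 0.
Intersections between consecutive envelope lines give the roots: for adjacent envelope indices i < j the intersection is x = (a_i − a_j) / (j − i). Reading off the sorted break points: {-7, -6, 7}.
Verification: at each break x_0, at least two indices attain the minimum of min_i(a_i + i · x_0).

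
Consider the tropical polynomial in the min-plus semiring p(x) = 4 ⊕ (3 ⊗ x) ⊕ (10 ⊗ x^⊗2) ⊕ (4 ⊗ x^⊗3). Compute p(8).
p(8) = 4

A tropical monomial a ⊗ x^⊗i evaluates to a + i · x. Evaluating each term at x = 8:
  Term 0 contributes 4 + 0 · 8 = 4
  Term 1 contributes 3 + 1 · 8 = 11
  Term 2 contributes 10 + 2 · 8 = 26
  Term 3 contributes 4 + 3 · 8 = 28
p(8) = ⊕ of these = min[4, 11, 26, 28] = 4.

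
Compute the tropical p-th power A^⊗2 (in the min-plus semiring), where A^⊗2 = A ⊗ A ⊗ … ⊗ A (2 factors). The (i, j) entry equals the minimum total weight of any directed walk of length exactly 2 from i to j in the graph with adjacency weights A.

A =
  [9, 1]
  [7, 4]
A^⊗2 =
  [8, 5]
  [11, 8]

Each entry (A^⊗2)_ij equals the minimum over all length-2 walks i = v_0 → v_1 → … → v_2 = j of Σ_t A[v_t][v_{t+1}]. For example, for (i, j) = (0, 1) we minimise over 2 possible intermediate vertex sequences; the minimum is 5, attained along the walk 0 → 1 → 1.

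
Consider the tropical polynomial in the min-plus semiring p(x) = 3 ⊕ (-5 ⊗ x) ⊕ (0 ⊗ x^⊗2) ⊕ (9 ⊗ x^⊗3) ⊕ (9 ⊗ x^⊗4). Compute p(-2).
p(-2) = -7

A tropical monomial a ⊗ x^⊗i evaluates to a + i · x. Evaluating each term at x = -2:
  Term 0 contributes 3 + 0 · -2 = 3
  Term 1 contributes -5 + 1 · -2 = -7
  Term 2 contributes 0 + 2 · -2 = -4
  Term 3 contributes 9 + 3 · -2 = 3
  Term 4 contributes 9 + 4 · -2 = 1
p(-2) = ⊕ of these = min[3, -7, -4, 3, 1] = -7.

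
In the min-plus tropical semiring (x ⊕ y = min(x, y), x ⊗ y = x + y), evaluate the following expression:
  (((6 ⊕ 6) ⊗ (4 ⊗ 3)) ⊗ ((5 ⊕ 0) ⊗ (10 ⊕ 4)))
(((6 ⊕ 6) ⊗ (4 ⊗ 3)) ⊗ ((5 ⊕ 0) ⊗ (10 ⊕ 4))) = 17

Expand innermost to outermost. Recall ⊕ takes the minimum of its arguments and ⊗ takes their sum. Working out the expression (((6 ⊕ 6) ⊗ (4 ⊗ 3)) ⊗ ((5 ⊕ 0) ⊗ (10 ⊕ 4))) gives 17.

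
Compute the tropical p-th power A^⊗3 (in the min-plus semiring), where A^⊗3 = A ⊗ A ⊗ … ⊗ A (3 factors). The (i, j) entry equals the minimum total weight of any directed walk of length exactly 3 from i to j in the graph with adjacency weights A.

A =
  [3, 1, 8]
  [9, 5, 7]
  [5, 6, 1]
A^⊗3 =
  [9, 7, 9]
  [13, 13, 9]
  [7, 7, 3]

Each entry (A^⊗3)_ij equals the minimum over all length-3 walks i = v_0 → v_1 → … → v_3 = j of Σ_t A[v_t][v_{t+1}]. For example, for (i, j) = (0, 2) we minimise over 9 possible intermediate vertex sequences; the minimum is 9, attained along the walk 0 → 1 → 2 → 2.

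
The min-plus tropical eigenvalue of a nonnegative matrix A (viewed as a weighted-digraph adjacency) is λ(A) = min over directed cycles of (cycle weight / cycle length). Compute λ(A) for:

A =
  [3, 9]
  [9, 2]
λ(A) = 2

Enumerate directed cycles and compute their means (weight / length). Sample:
  cycle 0 → 0: weight = 3, length = 1, mean = 3/1 ≈ 3.000
  cycle 1 → 1: weight = 2, length = 1, mean = 2/1 ≈ 2.000
  cycle 0 → 1 → 0: weight = 18, length = 2, mean = 18/2 ≈ 9.000
  cycle 1 → 0 → 1: weight = 18, length = 2, mean = 18/2 ≈ 9.000
Minimum mean = 2.000, attained e.g. along the cycle 1 → 1 with weight 2 and length 1. So λ(A) = 2/1 = 2.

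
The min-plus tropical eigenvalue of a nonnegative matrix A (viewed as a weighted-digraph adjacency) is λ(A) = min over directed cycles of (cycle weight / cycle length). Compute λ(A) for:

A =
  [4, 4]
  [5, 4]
λ(A) = 4

Enumerate directed cycles and compute their means (weight / length). Sample:
  cycle 0 → 0: weight = 4, length = 1, mean = 4/1 ≈ 4.000
  cycle 1 → 1: weight = 4, length = 1, mean = 4/1 ≈ 4.000
  cycle 0 → 1 → 0: weight = 9, length = 2, mean = 9/2 ≈ 4.500
  cycle 1 → 0 → 1: weight = 9, length = 2, mean = 9/2 ≈ 4.500
Minimum mean = 4.000, attained e.g. along the cycle 0 → 0 with weight 4 and length 1. So λ(A) = 4/1 = 4.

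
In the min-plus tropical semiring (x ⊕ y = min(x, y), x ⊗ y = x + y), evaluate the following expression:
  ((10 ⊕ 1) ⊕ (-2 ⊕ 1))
((10 ⊕ 1) ⊕ (-2 ⊕ 1)) = -2

Expand innermost to outermost. Recall ⊕ takes the minimum of its arguments and ⊗ takes their sum. Working out the expression ((10 ⊕ 1) ⊕ (-2 ⊕ 1)) gives -2.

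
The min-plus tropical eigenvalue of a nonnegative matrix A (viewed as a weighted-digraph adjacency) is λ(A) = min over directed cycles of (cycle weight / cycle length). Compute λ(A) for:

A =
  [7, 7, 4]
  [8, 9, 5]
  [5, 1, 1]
λ(A) = 1

Enumerate directed cycles and compute their means (weight / length). Sample:
  cycle 0 → 0: weight = 7, length = 1, mean = 7/1 ≈ 7.000
  cycle 1 → 1: weight = 9, length = 1, mean = 9/1 ≈ 9.000
  cycle 2 → 2: weight = 1, length = 1, mean = 1/1 ≈ 1.000
  cycle 0 → 1 → 0: weight = 15, length = 2, mean = 15/2 ≈ 7.500
  cycle 0 → 2 → 0: weight = 9, length = 2, mean = 9/2 ≈ 4.500
  cycle 1 → 0 → 1: weight = 15, length = 2, mean = 15/2 ≈ 7.500
Minimum mean = 1.000, attained e.g. along the cycle 2 → 2 with weight 1 and length 1. So λ(A) = 1/1 = 1.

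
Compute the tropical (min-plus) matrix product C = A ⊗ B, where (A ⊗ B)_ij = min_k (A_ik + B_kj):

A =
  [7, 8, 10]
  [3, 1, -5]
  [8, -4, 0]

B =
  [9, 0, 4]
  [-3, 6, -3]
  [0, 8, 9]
A ⊗ B =
  [5, 7, 5]
  [-5, 3, -2]
  [-7, 2, -7]

Apply the min-plus product entry-by-entry:
  C[0][0] = min over k of (A[0][0] + B[0][0] = 7 + 9 = 16, A[0][1] + B[1][0] = 8 + -3 = 5, A[0][2] + B[2][0] = 10 + 0 = 10) = 5 (attained at k = 1)
  C[0][1] = min over k of (A[0][0] + B[0][1] = 7 + 0 = 7, A[0][1] + B[1][1] = 8 + 6 = 14, A[0][2] + B[2][1] = 10 + 8 = 18) = 7 (attained at k = 0)
  C[0][2] = min over k of (A[0][0] + B[0][2] = 7 + 4 = 11, A[0][1] + B[1][2] = 8 + -3 = 5, A[0][2] + B[2][2] = 10 + 9 = 19) = 5 (attained at k = 1)
  C[1][0] = min over k of (A[1][0] + B[0][0] = 3 + 9 = 12, A[1][1] + B[1][0] = 1 + -3 = -2, A[1][2] + B[2][0] = -5 + 0 = -5) = -5 (attained at k = 2)
  C[1][1] = min over k of (A[1][0] + B[0][1] = 3 + 0 = 3, A[1][1] + B[1][1] = 1 + 6 = 7, A[1][2] + B[2][1] = -5 + 8 = 3) = 3 (attained at k = 0)
  C[1][2] = min over k of (A[1][0] + B[0][2] = 3 + 4 = 7, A[1][1] + B[1][2] = 1 + -3 = -2, A[1][2] + B[2][2] = -5 + 9 = 4) = -2 (attained at k = 1)
  C[2][0] = min over k of (A[2][0] + B[0][0] = 8 + 9 = 17, A[2][1] + B[1][0] = -4 + -3 = -7, A[2][2] + B[2][0] = 0 + 0 = 0) = -7 (attained at k = 1)
  C[2][1] = min over k of (A[2][0] + B[0][1] = 8 + 0 = 8, A[2][1] + B[1][1] = -4 + 6 = 2, A[2][2] + B[2][1] = 0 + 8 = 8) = 2 (attained at k = 1)
  C[2][2] = min over k of (A[2][0] + B[0][2] = 8 + 4 = 12, A[2][1] + B[1][2] = -4 + -3 = -7, A[2][2] + B[2][2] = 0 + 9 = 9) = -7 (attained at k = 1)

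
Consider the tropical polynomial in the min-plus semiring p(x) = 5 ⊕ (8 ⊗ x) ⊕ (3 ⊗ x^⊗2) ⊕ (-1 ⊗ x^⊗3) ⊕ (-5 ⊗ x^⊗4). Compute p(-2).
p(-2) = -13

A tropical monomial a ⊗ x^⊗i evaluates to a + i · x. Evaluating each term at x = -2:
  Term 0 contributes 5 + 0 · -2 = 5
  Term 1 contributes 8 + 1 · -2 = 6
  Term 2 contributes 3 + 2 · -2 = -1
  Term 3 contributes -1 + 3 · -2 = -7
  Term 4 contributes -5 + 4 · -2 = -13
p(-2) = ⊕ of these = min[5, 6, -1, -7, -13] = -13.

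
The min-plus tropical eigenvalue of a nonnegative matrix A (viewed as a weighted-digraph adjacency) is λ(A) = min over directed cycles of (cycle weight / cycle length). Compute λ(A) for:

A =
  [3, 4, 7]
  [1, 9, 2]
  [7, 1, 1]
λ(A) = 1

Enumerate directed cycles and compute their means (weight / length). Sample:
  cycle 0 → 0: weight = 3, length = 1, mean = 3/1 ≈ 3.000
  cycle 1 → 1: weight = 9, length = 1, mean = 9/1 ≈ 9.000
  cycle 2 → 2: weight = 1, length = 1, mean = 1/1 ≈ 1.000
  cycle 0 → 1 → 0: weight = 5, length = 2, mean = 5/2 ≈ 2.500
  cycle 0 → 2 → 0: weight = 14, length = 2, mean = 14/2 ≈ 7.000
  cycle 1 → 0 → 1: weight = 5, length = 2, mean = 5/2 ≈ 2.500
Minimum mean = 1.000, attained e.g. along the cycle 2 → 2 with weight 1 and length 1. So λ(A) = 1/1 = 1.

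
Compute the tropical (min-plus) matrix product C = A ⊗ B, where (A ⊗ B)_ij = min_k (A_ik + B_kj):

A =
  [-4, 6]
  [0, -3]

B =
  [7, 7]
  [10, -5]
A ⊗ B =
  [3, 1]
  [7, -8]

Apply the min-plus product entry-by-entry:
  C[0][0] = min over k of (A[0][0] + B[0][0] = -4 + 7 = 3, A[0][1] + B[1][0] = 6 + 10 = 16) = 3 (attained at k = 0)
  C[0][1] = min over k of (A[0][0] + B[0][1] = -4 + 7 = 3, A[0][1] + B[1][1] = 6 + -5 = 1) = 1 (attained at k = 1)
  C[1][0] = min over k of (A[1][0] + B[0][0] = 0 + 7 = 7, A[1][1] + B[1][0] = -3 + 10 = 7) = 7 (attained at k = 0)
  C[1][1] = min over k of (A[1][0] + B[0][1] = 0 + 7 = 7, A[1][1] + B[1][1] = -3 + -5 = -8) = -8 (attained at k = 1)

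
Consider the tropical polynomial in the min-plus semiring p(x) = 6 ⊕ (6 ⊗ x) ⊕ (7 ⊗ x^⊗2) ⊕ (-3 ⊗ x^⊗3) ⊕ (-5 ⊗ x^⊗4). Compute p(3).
p(3) = 6

A tropical monomial a ⊗ x^⊗i evaluates to a + i · x. Evaluating each term at x = 3:
  Term 0 contributes 6 + 0 · 3 = 6
  Term 1 contributes 6 + 1 · 3 = 9
  Term 2 contributes 7 + 2 · 3 = 13
  Term 3 contributes -3 + 3 · 3 = 6
  Term 4 contributes -5 + 4 · 3 = 7
p(3) = ⊕ of these = min[6, 9, 13, 6, 7] = 6.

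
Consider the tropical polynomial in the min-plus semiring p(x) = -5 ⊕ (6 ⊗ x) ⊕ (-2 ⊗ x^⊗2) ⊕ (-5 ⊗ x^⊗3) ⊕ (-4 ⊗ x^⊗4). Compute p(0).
p(0) = -5

A tropical monomial a ⊗ x^⊗i evaluates to a + i · x. Evaluating each term at x = 0:
  Term 0 contributes -5 + 0 · 0 = -5
  Term 1 contributes 6 + 1 · 0 = 6
  Term 2 contributes -2 + 2 · 0 = -2
  Term 3 contributes -5 + 3 · 0 = -5
  Term 4 contributes -4 + 4 · 0 = -4
p(0) = ⊕ of these = min[-5, 6, -2, -5, -4] = -5.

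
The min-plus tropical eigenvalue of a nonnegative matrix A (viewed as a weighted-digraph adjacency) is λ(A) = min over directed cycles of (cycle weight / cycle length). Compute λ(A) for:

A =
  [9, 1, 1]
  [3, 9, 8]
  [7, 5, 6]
λ(A) = 2

Enumerate directed cycles and compute their means (weight / length). Sample:
  cycle 0 → 0: weight = 9, length = 1, mean = 9/1 ≈ 9.000
  cycle 1 → 1: weight = 9, length = 1, mean = 9/1 ≈ 9.000
  cycle 2 → 2: weight = 6, length = 1, mean = 6/1 ≈ 6.000
  cycle 0 → 1 → 0: weight = 4, length = 2, mean = 4/2 ≈ 2.000
  cycle 0 → 2 → 0: weight = 8, length = 2, mean = 8/2 ≈ 4.000
  cycle 1 → 0 → 1: weight = 4, length = 2, mean = 4/2 ≈ 2.000
Minimum mean = 2.000, attained e.g. along the cycle 0 → 1 → 0 with weight 4 and length 2. So λ(A) = 4/2 = 2.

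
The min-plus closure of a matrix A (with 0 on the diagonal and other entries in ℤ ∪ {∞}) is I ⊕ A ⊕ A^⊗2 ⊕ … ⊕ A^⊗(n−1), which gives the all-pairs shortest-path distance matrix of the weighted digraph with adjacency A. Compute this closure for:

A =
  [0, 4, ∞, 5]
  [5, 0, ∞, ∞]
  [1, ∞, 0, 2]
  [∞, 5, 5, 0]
Closure =
  [0, 4, 10, 5]
  [5, 0, 15, 10]
  [1, 5, 0, 2]
  [6, 5, 5, 0]

This is the Floyd-Warshall all-pairs shortest-path computation. For each intermediate vertex k = 0, 1, …, 3, update dist[i][j] ← min(dist[i][j], dist[i][k] + dist[k][j]). The final matrix gives, for each (i, j), the minimum total weight of any directed path from i to j (possibly empty when i = j).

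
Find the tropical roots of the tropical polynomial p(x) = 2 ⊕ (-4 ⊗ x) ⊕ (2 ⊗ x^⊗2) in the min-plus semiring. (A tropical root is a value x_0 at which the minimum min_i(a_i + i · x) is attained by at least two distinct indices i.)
Roots: {-6, 6}

Each tropical root is a break point of the lower envelope of the lines y = a_i + i · x (there are 3 lines, with slopes 0, 1, ..., 2). Only the lines that attain the minimum somewhere contribute to roots; other lines are dominated. Here the surviving (envelope) indices are i = 2, i = 1, i = 0.
Intersections between consecutive envelope lines give the roots: for adjacent envelope indices i < j the intersection is x = (a_i − a_j) / (j − i). Reading off the sorted break points: {-6, 6}.
Verification: at each break x_0, at least two indices attain the minimum of min_i(a_i + i · x_0).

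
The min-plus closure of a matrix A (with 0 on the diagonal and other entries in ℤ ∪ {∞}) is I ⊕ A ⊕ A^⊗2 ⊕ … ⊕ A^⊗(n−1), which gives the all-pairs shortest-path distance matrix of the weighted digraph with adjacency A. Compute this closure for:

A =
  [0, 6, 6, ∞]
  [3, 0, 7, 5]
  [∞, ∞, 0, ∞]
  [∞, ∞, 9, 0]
Closure =
  [0, 6, 6, 11]
  [3, 0, 7, 5]
  [∞, ∞, 0, ∞]
  [∞, ∞, 9, 0]

This is the Floyd-Warshall all-pairs shortest-path computation. For each intermediate vertex k = 0, 1, …, 3, update dist[i][j] ← min(dist[i][j], dist[i][k] + dist[k][j]). The final matrix gives, for each (i, j), the minimum total weight of any directed path from i to j (possibly empty when i = j).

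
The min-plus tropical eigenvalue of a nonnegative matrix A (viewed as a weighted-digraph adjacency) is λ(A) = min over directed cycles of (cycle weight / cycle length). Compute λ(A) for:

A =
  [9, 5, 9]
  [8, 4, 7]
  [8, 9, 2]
λ(A) = 2

Enumerate directed cycles and compute their means (weight / length). Sample:
  cycle 0 → 0: weight = 9, length = 1, mean = 9/1 ≈ 9.000
  cycle 1 → 1: weight = 4, length = 1, mean = 4/1 ≈ 4.000
  cycle 2 → 2: weight = 2, length = 1, mean = 2/1 ≈ 2.000
  cycle 0 → 1 → 0: weight = 13, length = 2, mean = 13/2 ≈ 6.500
  cycle 0 → 2 → 0: weight = 17, length = 2, mean = 17/2 ≈ 8.500
  cycle 1 → 0 → 1: weight = 13, length = 2, mean = 13/2 ≈ 6.500
Minimum mean = 2.000, attained e.g. along the cycle 2 → 2 with weight 2 and length 1. So λ(A) = 2/1 = 2.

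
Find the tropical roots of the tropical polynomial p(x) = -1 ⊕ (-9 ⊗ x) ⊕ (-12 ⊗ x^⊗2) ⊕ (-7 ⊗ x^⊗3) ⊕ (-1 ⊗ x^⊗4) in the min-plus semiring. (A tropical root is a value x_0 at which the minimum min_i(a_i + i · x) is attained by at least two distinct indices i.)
Roots: {-6, -5, 3, 8}

Each tropical root is a break point of the lower envelope of the lines y = a_i + i · x (there are 5 lines, with slopes 0, 1, ..., 4). Only the lines that attain the minimum somewhere contribute to roots; other lines are dominated. Here the surviving (envelope) indices are i = 4, i = 3, i = 2, i = 1, i = 0.
Intersections between consecutive envelope lines give the roots: for adjacent envelope indices i < j the intersection is x = (a_i − a_j) / (j − i). Reading off the sorted break points: {-6, -5, 3, 8}.
Verification: at each break x_0, at least two indices attain the minimum of min_i(a_i + i · x_0).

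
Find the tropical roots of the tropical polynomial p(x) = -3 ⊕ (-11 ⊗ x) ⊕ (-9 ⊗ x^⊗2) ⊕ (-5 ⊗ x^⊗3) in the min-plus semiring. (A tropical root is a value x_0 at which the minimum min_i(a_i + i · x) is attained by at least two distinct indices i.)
Roots: {-4, -2, 8}

Each tropical root is a break point of the lower envelope of the lines y = a_i + i · x (there are 4 lines, with slopes 0, 1, ..., 3). Only the lines that attain the minimum somewhere contribute to roots; other lines are dominated. Here the surviving (envelope) indices are i = 3, i = 2, i = 1, i = 0.
Intersections between consecutive envelope lines give the roots: for adjacent envelope indices i < j the intersection is x = (a_i − a_j) / (j − i). Reading off the sorted break points: {-4, -2, 8}.
Verification: at each break x_0, at least two indices attain the minimum of min_i(a_i + i · x_0).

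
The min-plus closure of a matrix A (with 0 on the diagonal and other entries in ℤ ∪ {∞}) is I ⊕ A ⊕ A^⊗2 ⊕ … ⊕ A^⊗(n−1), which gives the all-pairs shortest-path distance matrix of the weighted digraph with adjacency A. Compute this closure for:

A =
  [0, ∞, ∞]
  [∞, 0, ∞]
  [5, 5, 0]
Closure =
  [0, ∞, ∞]
  [∞, 0, ∞]
  [5, 5, 0]

This is the Floyd-Warshall all-pairs shortest-path computation. For each intermediate vertex k = 0, 1, …, 2, update dist[i][j] ← min(dist[i][j], dist[i][k] + dist[k][j]). The final matrix gives, for each (i, j), the minimum total weight of any directed path from i to j (possibly empty when i = j).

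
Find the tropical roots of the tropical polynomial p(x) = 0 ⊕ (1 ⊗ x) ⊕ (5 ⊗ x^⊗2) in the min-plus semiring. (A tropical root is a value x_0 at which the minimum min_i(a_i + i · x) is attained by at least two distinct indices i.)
Roots: {-4, -1}

Each tropical root is a break point of the lower envelope of the lines y = a_i + i · x (there are 3 lines, with slopes 0, 1, ..., 2). Only the lines that attain the minimum somewhere contribute to roots; other lines are dominated. Here the surviving (envelope) indices are i = 2, i = 1, i = 0.
Intersections between consecutive envelope lines give the roots: for adjacent envelope indices i < j the intersection is x = (a_i − a_j) / (j − i). Reading off the sorted break points: {-4, -1}.
Verification: at each break x_0, at least two indices attain the minimum of min_i(a_i + i · x_0).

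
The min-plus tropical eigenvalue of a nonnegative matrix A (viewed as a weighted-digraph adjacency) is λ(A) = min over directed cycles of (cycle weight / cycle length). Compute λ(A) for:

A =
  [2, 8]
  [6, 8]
λ(A) = 2

Enumerate directed cycles and compute their means (weight / length). Sample:
  cycle 0 → 0: weight = 2, length = 1, mean = 2/1 ≈ 2.000
  cycle 1 → 1: weight = 8, length = 1, mean = 8/1 ≈ 8.000
  cycle 0 → 1 → 0: weight = 14, length = 2, mean = 14/2 ≈ 7.000
  cycle 1 → 0 → 1: weight = 14, length = 2, mean = 14/2 ≈ 7.000
Minimum mean = 2.000, attained e.g. along the cycle 0 → 0 with weight 2 and length 1. So λ(A) = 2/1 = 2.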